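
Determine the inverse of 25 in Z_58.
7

gcd(25, 58) = 1, so the inverse exists.
Extended Euclidean algorithm on (58, 25):
58 = 2 × 25 + 8  ⟹  8 = (1)·58 + (-2)·25
25 = 3 × 8 + 1  ⟹  1 = (-3)·58 + (7)·25
So (7)·25 ≡ 1 (mod 58), i.e. 25^(-1) ≡ 7 (mod 58).
Check: 25 × 7 = 175 ≡ 1 (mod 58)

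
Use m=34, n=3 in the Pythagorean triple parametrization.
(1147, 204, 1165)

Euclid's formula: a = m² - n², b = 2mn, c = m² + n²
m = 34, n = 3
a = 34² - 3² = 1156 - 9 = 1147
b = 2 × 34 × 3 = 204
c = 34² + 3² = 1156 + 9 = 1165
Verification: 1147² + 204² = 1315609 + 41616 = 1357225 = 1165² ✓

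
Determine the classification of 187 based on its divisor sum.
deficient

Proper divisors of 187: sum = 1 + 11 + 17 = 29
Since 29 < 187, 187 is deficient.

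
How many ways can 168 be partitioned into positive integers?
228204732751

p(n) counts ways to write n as a sum of positive integers (order ignored).
Euler's pentagonal recurrence: p(k) = p(k-1) + p(k-2) - p(k-5) - p(k-7) + p(k-12) + p(k-15) - ... (offsets j(3j∓1)/2, signs ++--, p(0)=1, p(<0)=0).
DP table for k = 0..167: p(0)=1, p(1)=1, p(2)=2, p(3)=3, p(4)=5, p(5)=7, p(6)=11, p(7)=15, p(8)=22, p(9)=30, p(10)=42, p(11)=56, p(12)=77, p(13)=101, p(14)=135, p(15)=176, p(16)=231, p(17)=297, p(18)=385, p(19)=490, p(20)=627, p(21)=792, p(22)=1002, p(23)=1255, p(24)=1575, p(25)=1958, p(26)=2436, p(27)=3010, p(28)=3718, p(29)=4565, p(30)=5604, p(31)=6842, p(32)=8349, p(33)=10143, p(34)=12310, p(35)=14883, p(36)=17977, p(37)=21637, p(38)=26015, p(39)=31185, p(40)=37338, p(41)=44583, p(42)=53174, p(43)=63261, p(44)=75175, p(45)=89134, p(46)=105558, p(47)=124754, p(48)=147273, p(49)=173525, p(50)=204226, p(51)=239943, p(52)=281589, p(53)=329931, p(54)=386155, p(55)=451276, p(56)=526823, p(57)=614154, p(58)=715220, p(59)=831820, p(60)=966467, p(61)=1121505, p(62)=1300156, p(63)=1505499, p(64)=1741630, p(65)=2012558, p(66)=2323520, p(67)=2679689, p(68)=3087735, p(69)=3554345, p(70)=4087968, p(71)=4697205, p(72)=5392783, p(73)=6185689, p(74)=7089500, p(75)=8118264, p(76)=9289091, p(77)=10619863, p(78)=12132164, p(79)=13848650, p(80)=15796476, p(81)=18004327, p(82)=20506255, p(83)=23338469, p(84)=26543660, p(85)=30167357, p(86)=34262962, p(87)=38887673, p(88)=44108109, p(89)=49995925, p(90)=56634173, p(91)=64112359, p(92)=72533807, p(93)=82010177, p(94)=92669720, p(95)=104651419, p(96)=118114304, p(97)=133230930, p(98)=150198136, p(99)=169229875, p(100)=190569292, p(101)=214481126, p(102)=241265379, p(103)=271248950, p(104)=304801365, p(105)=342325709, p(106)=384276336, p(107)=431149389, p(108)=483502844, p(109)=541946240, p(110)=607163746, p(111)=679903203, p(112)=761002156, p(113)=851376628, p(114)=952050665, p(115)=1064144451, p(116)=1188908248, p(117)=1327710076, p(118)=1482074143, p(119)=1653668665, p(120)=1844349560, p(121)=2056148051, p(122)=2291320912, p(123)=2552338241, p(124)=2841940500, p(125)=3163127352, p(126)=3519222692, p(127)=3913864295, p(128)=4351078600, p(129)=4835271870, p(130)=5371315400, p(131)=5964539504, p(132)=6620830889, p(133)=7346629512, p(134)=8149040695, p(135)=9035836076, p(136)=10015581680, p(137)=11097645016, p(138)=12292341831, p(139)=13610949895, p(140)=15065878135, p(141)=16670689208, p(142)=18440293320, p(143)=20390982757, p(144)=22540654445, p(145)=24908858009, p(146)=27517052599, p(147)=30388671978, p(148)=33549419497, p(149)=37027355200, p(150)=40853235313, p(151)=45060624582, p(152)=49686288421, p(153)=54770336324, p(154)=60356673280, p(155)=66493182097, p(156)=73232243759, p(157)=80630964769, p(158)=88751778802, p(159)=97662728555, p(160)=107438159466, p(161)=118159068427, p(162)=129913904637, p(163)=142798995930, p(164)=156919475295, p(165)=172389800255, p(166)=189334822579, p(167)=207890420102.
Final step: p(168) = p(167) + p(166) - p(163) - p(161) + p(156) + p(153) - p(146) - p(142) + p(133) + p(128) - p(117) - p(111) + p(98) + p(91) - p(76) - p(68) + p(51) + p(42) - p(23) - p(13)
= 207890420102 + 189334822579 - 142798995930 - 118159068427 + 73232243759 + 54770336324 - 27517052599 - 18440293320 + 7346629512 + 4351078600 - 1327710076 - 679903203 + 150198136 + 64112359 - 9289091 - 3087735 + 239943 + 53174 - 1255 - 101
= 228204732751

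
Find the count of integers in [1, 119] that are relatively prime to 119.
96

119 = 7 × 17
φ(n) = n × ∏(1 - 1/p) for each prime p dividing n
φ(119) = 119 × (1 - 1/7) × (1 - 1/17) = 96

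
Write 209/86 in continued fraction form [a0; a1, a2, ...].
[2; 2, 3, 12]

Euclidean algorithm steps:
209 = 2 × 86 + 37
86 = 2 × 37 + 12
37 = 3 × 12 + 1
12 = 12 × 1 + 0
Continued fraction: [2; 2, 3, 12]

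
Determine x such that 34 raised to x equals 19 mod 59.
8

Baby-step giant-step with step n = ⌈√59⌉ = 8.
Baby steps 34^j mod 59 (j:value) for j=0..7: 0:1, 1:34, 2:35, 3:10, 4:45, 5:55, 6:41, 7:37.
Giant-step multiplier: 34^(-8) ≡ 34^(58-8) = 34^50 ≡ 28 (mod 59).
Giant steps γ_i = 19·28^i mod 59: γ_0=19, γ_1=1 (in table at j=0).
x = i·n + j = 1·8 + 0 = 8.
Check: 34^8 ≡ 19 (mod 59).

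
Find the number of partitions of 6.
11

p(n) counts ways to write n as a sum of positive integers (order ignored).
Examples: 6; 5 + 1; 4 + 2; 4 + 1 + 1; 3 + 3; ... (11 total)
p(6) = 11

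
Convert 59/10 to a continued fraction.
[5; 1, 9]

Euclidean algorithm steps:
59 = 5 × 10 + 9
10 = 1 × 9 + 1
9 = 9 × 1 + 0
Continued fraction: [5; 1, 9]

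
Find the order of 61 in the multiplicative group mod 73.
36

73 is prime, so ord(61) divides φ(73) = 72.
Divisors of 72: 1, 2, 3, 4, 6, 8, 9, 12, 18, 24, 36, 72.
Repeated squaring: 61^1 ≡ 61, 61^2 ≡ 71, 61^4 ≡ 4, 61^8 ≡ 16, 61^16 ≡ 37, 61^32 ≡ 55, 61^64 ≡ 32 (mod 73).
Test 61^d mod 73 for each divisor d in increasing order:
61^1 ≡ 61
61^2 ≡ 71
61^3 = 61^2·61^1 ≡ 24
61^4 ≡ 4
61^6 = 61^4·61^2 ≡ 65
61^8 ≡ 16
61^9 = 61^8·61^1 ≡ 27
61^12 = 61^8·61^4 ≡ 64
61^18 = 61^16·61^2 ≡ 72
61^24 = 61^16·61^8 ≡ 8
61^36 = 61^32·61^4 ≡ 1  ← first divisor giving 1
The order is 36.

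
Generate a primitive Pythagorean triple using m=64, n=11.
(3975, 1408, 4217)

Euclid's formula: a = m² - n², b = 2mn, c = m² + n²
m = 64, n = 11
a = 64² - 11² = 4096 - 121 = 3975
b = 2 × 64 × 11 = 1408
c = 64² + 11² = 4096 + 121 = 4217
Verification: 3975² + 1408² = 15800625 + 1982464 = 17783089 = 4217² ✓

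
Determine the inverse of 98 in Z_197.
195

gcd(98, 197) = 1, so the inverse exists.
Extended Euclidean algorithm on (197, 98):
197 = 2 × 98 + 1  ⟹  1 = (1)·197 + (-2)·98
So (-2)·98 ≡ 1 (mod 197), i.e. 98^(-1) ≡ -2 ≡ 195 (mod 197).
Check: 98 × 195 = 19110 ≡ 1 (mod 197)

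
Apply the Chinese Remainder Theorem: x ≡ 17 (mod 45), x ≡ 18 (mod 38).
512

Using Chinese Remainder Theorem:
M = 45 × 38 = 1710
M1 = 38, M2 = 45
y1 = 38^(-1) mod 45 = 32
y2 = 45^(-1) mod 38 = 11
x = (17×38×32 + 18×45×11) mod 1710 = 512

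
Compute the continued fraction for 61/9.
[6; 1, 3, 2]

Euclidean algorithm steps:
61 = 6 × 9 + 7
9 = 1 × 7 + 2
7 = 3 × 2 + 1
2 = 2 × 1 + 0
Continued fraction: [6; 1, 3, 2]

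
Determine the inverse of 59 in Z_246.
221

gcd(59, 246) = 1, so the inverse exists.
Extended Euclidean algorithm on (246, 59):
246 = 4 × 59 + 10  ⟹  10 = (1)·246 + (-4)·59
59 = 5 × 10 + 9  ⟹  9 = (-5)·246 + (21)·59
10 = 1 × 9 + 1  ⟹  1 = (6)·246 + (-25)·59
So (-25)·59 ≡ 1 (mod 246), i.e. 59^(-1) ≡ -25 ≡ 221 (mod 246).
Check: 59 × 221 = 13039 ≡ 1 (mod 246)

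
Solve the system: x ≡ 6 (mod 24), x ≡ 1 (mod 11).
78

Using Chinese Remainder Theorem:
M = 24 × 11 = 264
M1 = 11, M2 = 24
y1 = 11^(-1) mod 24 = 11
y2 = 24^(-1) mod 11 = 6
x = (6×11×11 + 1×24×6) mod 264 = 78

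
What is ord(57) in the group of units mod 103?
6

103 is prime, so ord(57) divides φ(103) = 102.
Divisors of 102: 1, 2, 3, 6, 17, 34, 51, 102.
Repeated squaring: 57^1 ≡ 57, 57^2 ≡ 56, 57^4 ≡ 46, 57^8 ≡ 56, 57^16 ≡ 46, 57^32 ≡ 56, 57^64 ≡ 46 (mod 103).
Test 57^d mod 103 for each divisor d in increasing order:
57^1 ≡ 57
57^2 ≡ 56
57^3 = 57^2·57^1 ≡ 102
57^6 = 57^4·57^2 ≡ 1  ← first divisor giving 1
The order is 6.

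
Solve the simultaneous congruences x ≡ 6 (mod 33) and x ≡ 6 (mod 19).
6

Using Chinese Remainder Theorem:
M = 33 × 19 = 627
M1 = 19, M2 = 33
y1 = 19^(-1) mod 33 = 7
y2 = 33^(-1) mod 19 = 15
x = (6×19×7 + 6×33×15) mod 627 = 6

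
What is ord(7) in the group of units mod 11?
10

11 is prime, so ord(7) divides φ(11) = 10.
Divisors of 10: 1, 2, 5, 10.
Repeated squaring: 7^1 ≡ 7, 7^2 ≡ 5, 7^4 ≡ 3, 7^8 ≡ 9 (mod 11).
Test 7^d mod 11 for each divisor d in increasing order:
7^1 ≡ 7
7^2 ≡ 5
7^5 = 7^4·7^1 ≡ 10
7^10 = 7^8·7^2 ≡ 1  ← first divisor giving 1
The order is 10.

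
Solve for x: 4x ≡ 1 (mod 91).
23

gcd(4, 91) = 1, so the inverse exists.
Extended Euclidean algorithm on (91, 4):
91 = 22 × 4 + 3  ⟹  3 = (1)·91 + (-22)·4
4 = 1 × 3 + 1  ⟹  1 = (-1)·91 + (23)·4
So (23)·4 ≡ 1 (mod 91), i.e. 4^(-1) ≡ 23 (mod 91).
Check: 4 × 23 = 92 ≡ 1 (mod 91)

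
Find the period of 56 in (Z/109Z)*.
108

109 is prime, so ord(56) divides φ(109) = 108.
Divisors of 108: 1, 2, 3, 4, 6, 9, 12, 18, 27, 36, 54, 108.
Repeated squaring: 56^1 ≡ 56, 56^2 ≡ 84, 56^4 ≡ 80, 56^8 ≡ 78, 56^16 ≡ 89, 56^32 ≡ 73, 56^64 ≡ 97 (mod 109).
Test 56^d mod 109 for each divisor d in increasing order:
56^1 ≡ 56
56^2 ≡ 84
56^3 = 56^2·56^1 ≡ 17
56^4 ≡ 80
56^6 = 56^4·56^2 ≡ 71
56^9 = 56^8·56^1 ≡ 8
56^12 = 56^8·56^4 ≡ 27
56^18 = 56^16·56^2 ≡ 64
56^27 = 56^16·56^8·56^2·56^1 ≡ 76
56^36 = 56^32·56^4 ≡ 63
56^54 = 56^32·56^16·56^4·56^2 ≡ 108
56^108 = 56^64·56^32·56^8·56^4 ≡ 1  ← first divisor giving 1
The order is 108.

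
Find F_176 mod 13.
8

Matrix identity: Q^n = [[F_(n+1), F_n], [F_n, F_(n-1)]] with Q = [[1,1],[1,0]].
n = 176 = 10110000₂. Square-and-multiply, entries mod 13:
Q^1 = [[1,1],[1,0]]
Q^2 = (Q^1)² = [[2,1],[1,1]]
Q^5 = (Q^2)²·Q = [[8,5],[5,3]]
Q^11 = (Q^5)²·Q = [[1,11],[11,3]]
Q^22 = (Q^11)² = [[5,5],[5,0]]
Q^44 = (Q^22)² = [[11,12],[12,12]]
Q^88 = (Q^44)² = [[5,3],[3,2]]
Q^176 = (Q^88)² = [[8,8],[8,0]]
F_176 mod 13 = Q^176[0][1] = 8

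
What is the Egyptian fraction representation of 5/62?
1/13 + 1/269 + 1/216814

Greedy algorithm:
5/62: ceiling(62/5) = 13, use 1/13
3/806: ceiling(806/3) = 269, use 1/269
1/216814: ceiling(216814/1) = 216814, use 1/216814
Result: 5/62 = 1/13 + 1/269 + 1/216814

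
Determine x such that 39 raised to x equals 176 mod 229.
66

Baby-step giant-step with step n = ⌈√229⌉ = 16.
Baby steps 39^j mod 229 (j:value) for j=0..15: 0:1, 1:39, 2:147, 3:8, 4:83, 5:31, 6:64, 7:206, 8:19, 9:54, 10:45, 11:152, 12:203, 13:131, 14:71, 15:21.
Giant-step multiplier: 39^(-16) ≡ 39^(228-16) = 39^212 ≡ 144 (mod 229).
Giant steps γ_i = 176·144^i mod 229: γ_0=176, γ_1=154, γ_2=192, γ_3=168, γ_4=147 (in table at j=2).
x = i·n + j = 4·16 + 2 = 66.
Check: 39^66 ≡ 176 (mod 229).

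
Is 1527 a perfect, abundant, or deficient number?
deficient

Proper divisors of 1527: sum = 1 + 3 + 509 = 513
Since 513 < 1527, 1527 is deficient.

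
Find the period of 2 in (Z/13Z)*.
12

13 is prime, so ord(2) divides φ(13) = 12.
Divisors of 12: 1, 2, 3, 4, 6, 12.
Repeated squaring: 2^1 ≡ 2, 2^2 ≡ 4, 2^4 ≡ 3, 2^8 ≡ 9 (mod 13).
Test 2^d mod 13 for each divisor d in increasing order:
2^1 ≡ 2
2^2 ≡ 4
2^3 = 2^2·2^1 ≡ 8
2^4 ≡ 3
2^6 = 2^4·2^2 ≡ 12
2^12 = 2^8·2^4 ≡ 1  ← first divisor giving 1
The order is 12.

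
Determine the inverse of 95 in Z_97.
48

gcd(95, 97) = 1, so the inverse exists.
Extended Euclidean algorithm on (97, 95):
97 = 1 × 95 + 2  ⟹  2 = (1)·97 + (-1)·95
95 = 47 × 2 + 1  ⟹  1 = (-47)·97 + (48)·95
So (48)·95 ≡ 1 (mod 97), i.e. 95^(-1) ≡ 48 (mod 97).
Check: 95 × 48 = 4560 ≡ 1 (mod 97)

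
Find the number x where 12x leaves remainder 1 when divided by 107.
9

gcd(12, 107) = 1, so the inverse exists.
Extended Euclidean algorithm on (107, 12):
107 = 8 × 12 + 11  ⟹  11 = (1)·107 + (-8)·12
12 = 1 × 11 + 1  ⟹  1 = (-1)·107 + (9)·12
So (9)·12 ≡ 1 (mod 107), i.e. 12^(-1) ≡ 9 (mod 107).
Check: 12 × 9 = 108 ≡ 1 (mod 107)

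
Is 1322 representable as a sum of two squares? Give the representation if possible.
19² + 31² (a=19, b=31)

Factorization: 1322 = 2 × 661
By Fermat: n is sum of two squares iff every prime p ≡ 3 (mod 4) appears to even power.
All primes ≡ 3 (mod 4) appear to even power.
Search a = 0, 1, 2, … for 1322 - a² a perfect square: first hit at a = 19: 1322 - 361 = 961 = 31².
1322 = 19² + 31² = 361 + 961 ✓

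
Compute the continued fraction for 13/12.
[1; 12]

Euclidean algorithm steps:
13 = 1 × 12 + 1
12 = 12 × 1 + 0
Continued fraction: [1; 12]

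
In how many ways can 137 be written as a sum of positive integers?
11097645016

p(n) counts ways to write n as a sum of positive integers (order ignored).
Euler's pentagonal recurrence: p(k) = p(k-1) + p(k-2) - p(k-5) - p(k-7) + p(k-12) + p(k-15) - ... (offsets j(3j∓1)/2, signs ++--, p(0)=1, p(<0)=0).
DP table for k = 0..136: p(0)=1, p(1)=1, p(2)=2, p(3)=3, p(4)=5, p(5)=7, p(6)=11, p(7)=15, p(8)=22, p(9)=30, p(10)=42, p(11)=56, p(12)=77, p(13)=101, p(14)=135, p(15)=176, p(16)=231, p(17)=297, p(18)=385, p(19)=490, p(20)=627, p(21)=792, p(22)=1002, p(23)=1255, p(24)=1575, p(25)=1958, p(26)=2436, p(27)=3010, p(28)=3718, p(29)=4565, p(30)=5604, p(31)=6842, p(32)=8349, p(33)=10143, p(34)=12310, p(35)=14883, p(36)=17977, p(37)=21637, p(38)=26015, p(39)=31185, p(40)=37338, p(41)=44583, p(42)=53174, p(43)=63261, p(44)=75175, p(45)=89134, p(46)=105558, p(47)=124754, p(48)=147273, p(49)=173525, p(50)=204226, p(51)=239943, p(52)=281589, p(53)=329931, p(54)=386155, p(55)=451276, p(56)=526823, p(57)=614154, p(58)=715220, p(59)=831820, p(60)=966467, p(61)=1121505, p(62)=1300156, p(63)=1505499, p(64)=1741630, p(65)=2012558, p(66)=2323520, p(67)=2679689, p(68)=3087735, p(69)=3554345, p(70)=4087968, p(71)=4697205, p(72)=5392783, p(73)=6185689, p(74)=7089500, p(75)=8118264, p(76)=9289091, p(77)=10619863, p(78)=12132164, p(79)=13848650, p(80)=15796476, p(81)=18004327, p(82)=20506255, p(83)=23338469, p(84)=26543660, p(85)=30167357, p(86)=34262962, p(87)=38887673, p(88)=44108109, p(89)=49995925, p(90)=56634173, p(91)=64112359, p(92)=72533807, p(93)=82010177, p(94)=92669720, p(95)=104651419, p(96)=118114304, p(97)=133230930, p(98)=150198136, p(99)=169229875, p(100)=190569292, p(101)=214481126, p(102)=241265379, p(103)=271248950, p(104)=304801365, p(105)=342325709, p(106)=384276336, p(107)=431149389, p(108)=483502844, p(109)=541946240, p(110)=607163746, p(111)=679903203, p(112)=761002156, p(113)=851376628, p(114)=952050665, p(115)=1064144451, p(116)=1188908248, p(117)=1327710076, p(118)=1482074143, p(119)=1653668665, p(120)=1844349560, p(121)=2056148051, p(122)=2291320912, p(123)=2552338241, p(124)=2841940500, p(125)=3163127352, p(126)=3519222692, p(127)=3913864295, p(128)=4351078600, p(129)=4835271870, p(130)=5371315400, p(131)=5964539504, p(132)=6620830889, p(133)=7346629512, p(134)=8149040695, p(135)=9035836076, p(136)=10015581680.
Final step: p(137) = p(136) + p(135) - p(132) - p(130) + p(125) + p(122) - p(115) - p(111) + p(102) + p(97) - p(86) - p(80) + p(67) + p(60) - p(45) - p(37) + p(20) + p(11)
= 10015581680 + 9035836076 - 6620830889 - 5371315400 + 3163127352 + 2291320912 - 1064144451 - 679903203 + 241265379 + 133230930 - 34262962 - 15796476 + 2679689 + 966467 - 89134 - 21637 + 627 + 56
= 11097645016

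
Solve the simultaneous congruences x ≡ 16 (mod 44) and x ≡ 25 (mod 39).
1468

Using Chinese Remainder Theorem:
M = 44 × 39 = 1716
M1 = 39, M2 = 44
y1 = 39^(-1) mod 44 = 35
y2 = 44^(-1) mod 39 = 8
x = (16×39×35 + 25×44×8) mod 1716 = 1468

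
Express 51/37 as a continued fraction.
[1; 2, 1, 1, 1, 4]

Euclidean algorithm steps:
51 = 1 × 37 + 14
37 = 2 × 14 + 9
14 = 1 × 9 + 5
9 = 1 × 5 + 4
5 = 1 × 4 + 1
4 = 4 × 1 + 0
Continued fraction: [1; 2, 1, 1, 1, 4]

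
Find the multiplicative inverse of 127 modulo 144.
127

gcd(127, 144) = 1, so the inverse exists.
Extended Euclidean algorithm on (144, 127):
144 = 1 × 127 + 17  ⟹  17 = (1)·144 + (-1)·127
127 = 7 × 17 + 8  ⟹  8 = (-7)·144 + (8)·127
17 = 2 × 8 + 1  ⟹  1 = (15)·144 + (-17)·127
So (-17)·127 ≡ 1 (mod 144), i.e. 127^(-1) ≡ -17 ≡ 127 (mod 144).
Check: 127 × 127 = 16129 ≡ 1 (mod 144)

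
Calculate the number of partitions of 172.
330495499613

p(n) counts ways to write n as a sum of positive integers (order ignored).
Euler's pentagonal recurrence: p(k) = p(k-1) + p(k-2) - p(k-5) - p(k-7) + p(k-12) + p(k-15) - ... (offsets j(3j∓1)/2, signs ++--, p(0)=1, p(<0)=0).
DP table for k = 0..171: p(0)=1, p(1)=1, p(2)=2, p(3)=3, p(4)=5, p(5)=7, p(6)=11, p(7)=15, p(8)=22, p(9)=30, p(10)=42, p(11)=56, p(12)=77, p(13)=101, p(14)=135, p(15)=176, p(16)=231, p(17)=297, p(18)=385, p(19)=490, p(20)=627, p(21)=792, p(22)=1002, p(23)=1255, p(24)=1575, p(25)=1958, p(26)=2436, p(27)=3010, p(28)=3718, p(29)=4565, p(30)=5604, p(31)=6842, p(32)=8349, p(33)=10143, p(34)=12310, p(35)=14883, p(36)=17977, p(37)=21637, p(38)=26015, p(39)=31185, p(40)=37338, p(41)=44583, p(42)=53174, p(43)=63261, p(44)=75175, p(45)=89134, p(46)=105558, p(47)=124754, p(48)=147273, p(49)=173525, p(50)=204226, p(51)=239943, p(52)=281589, p(53)=329931, p(54)=386155, p(55)=451276, p(56)=526823, p(57)=614154, p(58)=715220, p(59)=831820, p(60)=966467, p(61)=1121505, p(62)=1300156, p(63)=1505499, p(64)=1741630, p(65)=2012558, p(66)=2323520, p(67)=2679689, p(68)=3087735, p(69)=3554345, p(70)=4087968, p(71)=4697205, p(72)=5392783, p(73)=6185689, p(74)=7089500, p(75)=8118264, p(76)=9289091, p(77)=10619863, p(78)=12132164, p(79)=13848650, p(80)=15796476, p(81)=18004327, p(82)=20506255, p(83)=23338469, p(84)=26543660, p(85)=30167357, p(86)=34262962, p(87)=38887673, p(88)=44108109, p(89)=49995925, p(90)=56634173, p(91)=64112359, p(92)=72533807, p(93)=82010177, p(94)=92669720, p(95)=104651419, p(96)=118114304, p(97)=133230930, p(98)=150198136, p(99)=169229875, p(100)=190569292, p(101)=214481126, p(102)=241265379, p(103)=271248950, p(104)=304801365, p(105)=342325709, p(106)=384276336, p(107)=431149389, p(108)=483502844, p(109)=541946240, p(110)=607163746, p(111)=679903203, p(112)=761002156, p(113)=851376628, p(114)=952050665, p(115)=1064144451, p(116)=1188908248, p(117)=1327710076, p(118)=1482074143, p(119)=1653668665, p(120)=1844349560, p(121)=2056148051, p(122)=2291320912, p(123)=2552338241, p(124)=2841940500, p(125)=3163127352, p(126)=3519222692, p(127)=3913864295, p(128)=4351078600, p(129)=4835271870, p(130)=5371315400, p(131)=5964539504, p(132)=6620830889, p(133)=7346629512, p(134)=8149040695, p(135)=9035836076, p(136)=10015581680, p(137)=11097645016, p(138)=12292341831, p(139)=13610949895, p(140)=15065878135, p(141)=16670689208, p(142)=18440293320, p(143)=20390982757, p(144)=22540654445, p(145)=24908858009, p(146)=27517052599, p(147)=30388671978, p(148)=33549419497, p(149)=37027355200, p(150)=40853235313, p(151)=45060624582, p(152)=49686288421, p(153)=54770336324, p(154)=60356673280, p(155)=66493182097, p(156)=73232243759, p(157)=80630964769, p(158)=88751778802, p(159)=97662728555, p(160)=107438159466, p(161)=118159068427, p(162)=129913904637, p(163)=142798995930, p(164)=156919475295, p(165)=172389800255, p(166)=189334822579, p(167)=207890420102, p(168)=228204732751, p(169)=250438925115, p(170)=274768617130, p(171)=301384802048.
Final step: p(172) = p(171) + p(170) - p(167) - p(165) + p(160) + p(157) - p(150) - p(146) + p(137) + p(132) - p(121) - p(115) + p(102) + p(95) - p(80) - p(72) + p(55) + p(46) - p(27) - p(17)
= 301384802048 + 274768617130 - 207890420102 - 172389800255 + 107438159466 + 80630964769 - 40853235313 - 27517052599 + 11097645016 + 6620830889 - 2056148051 - 1064144451 + 241265379 + 104651419 - 15796476 - 5392783 + 451276 + 105558 - 3010 - 297
= 330495499613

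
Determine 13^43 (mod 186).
73

Repeated squaring. Binary of 43 = 101011.
13^1 ≡ 13 (mod 186); 13^2 ≡ 169 (mod 186); 13^4 ≡ 103 (mod 186); 13^8 ≡ 7 (mod 186); 13^16 ≡ 49 (mod 186); 13^32 ≡ 169 (mod 186)
13^43 = 13^1 × 13^2 × 13^8 × 13^32 ≡ 73 (mod 186)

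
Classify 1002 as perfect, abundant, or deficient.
abundant

Proper divisors of 1002: sum = 1 + 2 + 3 + 6 + 167 + 334 + 501 = 1014
Since 1014 > 1002, 1002 is abundant.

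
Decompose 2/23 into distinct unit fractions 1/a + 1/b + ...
1/12 + 1/276

Greedy algorithm:
2/23: ceiling(23/2) = 12, use 1/12
1/276: ceiling(276/1) = 276, use 1/276
Result: 2/23 = 1/12 + 1/276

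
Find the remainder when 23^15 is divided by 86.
11

Repeated squaring. Binary of 15 = 1111.
23^1 ≡ 23 (mod 86); 23^2 ≡ 13 (mod 86); 23^4 ≡ 83 (mod 86); 23^8 ≡ 9 (mod 86)
23^15 = 23^1 × 23^2 × 23^4 × 23^8 ≡ 11 (mod 86)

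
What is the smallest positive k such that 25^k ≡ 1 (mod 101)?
25

101 is prime, so ord(25) divides φ(101) = 100.
Divisors of 100: 1, 2, 4, 5, 10, 20, 25, 50, 100.
Repeated squaring: 25^1 ≡ 25, 25^2 ≡ 19, 25^4 ≡ 58, 25^8 ≡ 31, 25^16 ≡ 52, 25^32 ≡ 78, 25^64 ≡ 24 (mod 101).
Test 25^d mod 101 for each divisor d in increasing order:
25^1 ≡ 25
25^2 ≡ 19
25^4 ≡ 58
25^5 = 25^4·25^1 ≡ 36
25^10 = 25^8·25^2 ≡ 84
25^20 = 25^16·25^4 ≡ 87
25^25 = 25^16·25^8·25^1 ≡ 1  ← first divisor giving 1
The order is 25.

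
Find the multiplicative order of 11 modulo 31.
30

31 is prime, so ord(11) divides φ(31) = 30.
Divisors of 30: 1, 2, 3, 5, 6, 10, 15, 30.
Repeated squaring: 11^1 ≡ 11, 11^2 ≡ 28, 11^4 ≡ 9, 11^8 ≡ 19, 11^16 ≡ 20 (mod 31).
Test 11^d mod 31 for each divisor d in increasing order:
11^1 ≡ 11
11^2 ≡ 28
11^3 = 11^2·11^1 ≡ 29
11^5 = 11^4·11^1 ≡ 6
11^6 = 11^4·11^2 ≡ 4
11^10 = 11^8·11^2 ≡ 5
11^15 = 11^8·11^4·11^2·11^1 ≡ 30
11^30 = 11^16·11^8·11^4·11^2 ≡ 1  ← first divisor giving 1
The order is 30.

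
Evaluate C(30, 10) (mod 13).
0

Using Lucas' theorem:
Write n=30 and k=10 in base 13:
n in base 13: [2, 4]
k in base 13: [0, 10]
C(30,10) mod 13 = ∏ C(n_i, k_i) mod 13
Digit binomials (mod 13): C(2,0) = 1; C(4,10) = 0 (k_i > n_i)
Product: 1 × 0 = 0 ≡ 0 (mod 13)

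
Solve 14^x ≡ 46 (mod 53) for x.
20

Baby-step giant-step with step n = ⌈√53⌉ = 8.
Baby steps 14^j mod 53 (j:value) for j=0..7: 0:1, 1:14, 2:37, 3:41, 4:44, 5:33, 6:38, 7:2.
Giant-step multiplier: 14^(-8) ≡ 14^(52-8) = 14^44 ≡ 36 (mod 53).
Giant steps γ_i = 46·36^i mod 53: γ_0=46, γ_1=13, γ_2=44 (in table at j=4).
x = i·n + j = 2·8 + 4 = 20.
Check: 14^20 ≡ 46 (mod 53).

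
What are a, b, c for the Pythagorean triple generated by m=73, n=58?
(1965, 8468, 8693)

Euclid's formula: a = m² - n², b = 2mn, c = m² + n²
m = 73, n = 58
a = 73² - 58² = 5329 - 3364 = 1965
b = 2 × 73 × 58 = 8468
c = 73² + 58² = 5329 + 3364 = 8693
Verification: 1965² + 8468² = 3861225 + 71707024 = 75568249 = 8693² ✓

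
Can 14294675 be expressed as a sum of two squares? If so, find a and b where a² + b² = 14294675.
Not possible

Factorization: 14294675 = 5^2 × 83^3
By Fermat: n is sum of two squares iff every prime p ≡ 3 (mod 4) appears to even power.
Prime(s) ≡ 3 (mod 4) with odd exponent: [(83, 3)]
Therefore 14294675 cannot be expressed as a² + b².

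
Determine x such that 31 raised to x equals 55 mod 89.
22

Baby-step giant-step with step n = ⌈√89⌉ = 10.
Baby steps 31^j mod 89 (j:value) for j=0..9: 0:1, 1:31, 2:71, 3:65, 4:57, 5:76, 6:42, 7:56, 8:45, 9:60.
Giant-step multiplier: 31^(-10) ≡ 31^(88-10) = 31^78 ≡ 79 (mod 89).
Giant steps γ_i = 55·79^i mod 89: γ_0=55, γ_1=73, γ_2=71 (in table at j=2).
x = i·n + j = 2·10 + 2 = 22.
Check: 31^22 ≡ 55 (mod 89).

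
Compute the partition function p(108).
483502844

p(n) counts ways to write n as a sum of positive integers (order ignored).
Euler's pentagonal recurrence: p(k) = p(k-1) + p(k-2) - p(k-5) - p(k-7) + p(k-12) + p(k-15) - ... (offsets j(3j∓1)/2, signs ++--, p(0)=1, p(<0)=0).
DP table for k = 0..107: p(0)=1, p(1)=1, p(2)=2, p(3)=3, p(4)=5, p(5)=7, p(6)=11, p(7)=15, p(8)=22, p(9)=30, p(10)=42, p(11)=56, p(12)=77, p(13)=101, p(14)=135, p(15)=176, p(16)=231, p(17)=297, p(18)=385, p(19)=490, p(20)=627, p(21)=792, p(22)=1002, p(23)=1255, p(24)=1575, p(25)=1958, p(26)=2436, p(27)=3010, p(28)=3718, p(29)=4565, p(30)=5604, p(31)=6842, p(32)=8349, p(33)=10143, p(34)=12310, p(35)=14883, p(36)=17977, p(37)=21637, p(38)=26015, p(39)=31185, p(40)=37338, p(41)=44583, p(42)=53174, p(43)=63261, p(44)=75175, p(45)=89134, p(46)=105558, p(47)=124754, p(48)=147273, p(49)=173525, p(50)=204226, p(51)=239943, p(52)=281589, p(53)=329931, p(54)=386155, p(55)=451276, p(56)=526823, p(57)=614154, p(58)=715220, p(59)=831820, p(60)=966467, p(61)=1121505, p(62)=1300156, p(63)=1505499, p(64)=1741630, p(65)=2012558, p(66)=2323520, p(67)=2679689, p(68)=3087735, p(69)=3554345, p(70)=4087968, p(71)=4697205, p(72)=5392783, p(73)=6185689, p(74)=7089500, p(75)=8118264, p(76)=9289091, p(77)=10619863, p(78)=12132164, p(79)=13848650, p(80)=15796476, p(81)=18004327, p(82)=20506255, p(83)=23338469, p(84)=26543660, p(85)=30167357, p(86)=34262962, p(87)=38887673, p(88)=44108109, p(89)=49995925, p(90)=56634173, p(91)=64112359, p(92)=72533807, p(93)=82010177, p(94)=92669720, p(95)=104651419, p(96)=118114304, p(97)=133230930, p(98)=150198136, p(99)=169229875, p(100)=190569292, p(101)=214481126, p(102)=241265379, p(103)=271248950, p(104)=304801365, p(105)=342325709, p(106)=384276336, p(107)=431149389.
Final step: p(108) = p(107) + p(106) - p(103) - p(101) + p(96) + p(93) - p(86) - p(82) + p(73) + p(68) - p(57) - p(51) + p(38) + p(31) - p(16) - p(8)
= 431149389 + 384276336 - 271248950 - 214481126 + 118114304 + 82010177 - 34262962 - 20506255 + 6185689 + 3087735 - 614154 - 239943 + 26015 + 6842 - 231 - 22
= 483502844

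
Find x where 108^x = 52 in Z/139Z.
48

Baby-step giant-step with step n = ⌈√139⌉ = 12.
Baby steps 108^j mod 139 (j:value) for j=0..11: 0:1, 1:108, 2:127, 3:94, 4:5, 5:123, 6:79, 7:53, 8:25, 9:59, 10:117, 11:126.
Giant-step multiplier: 108^(-12) ≡ 108^(138-12) = 108^126 ≡ 129 (mod 139).
Giant steps γ_i = 52·129^i mod 139: γ_0=52, γ_1=36, γ_2=57, γ_3=125, γ_4=1 (in table at j=0).
x = i·n + j = 4·12 + 0 = 48.
Check: 108^48 ≡ 52 (mod 139).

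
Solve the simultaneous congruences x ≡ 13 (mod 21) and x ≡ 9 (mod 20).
349

Using Chinese Remainder Theorem:
M = 21 × 20 = 420
M1 = 20, M2 = 21
y1 = 20^(-1) mod 21 = 20
y2 = 21^(-1) mod 20 = 1
x = (13×20×20 + 9×21×1) mod 420 = 349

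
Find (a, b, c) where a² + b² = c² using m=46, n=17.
(1827, 1564, 2405)

Euclid's formula: a = m² - n², b = 2mn, c = m² + n²
m = 46, n = 17
a = 46² - 17² = 2116 - 289 = 1827
b = 2 × 46 × 17 = 1564
c = 46² + 17² = 2116 + 289 = 2405
Verification: 1827² + 1564² = 3337929 + 2446096 = 5784025 = 2405² ✓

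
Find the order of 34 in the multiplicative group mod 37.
9

37 is prime, so ord(34) divides φ(37) = 36.
Divisors of 36: 1, 2, 3, 4, 6, 9, 12, 18, 36.
Repeated squaring: 34^1 ≡ 34, 34^2 ≡ 9, 34^4 ≡ 7, 34^8 ≡ 12, 34^16 ≡ 33, 34^32 ≡ 16 (mod 37).
Test 34^d mod 37 for each divisor d in increasing order:
34^1 ≡ 34
34^2 ≡ 9
34^3 = 34^2·34^1 ≡ 10
34^4 ≡ 7
34^6 = 34^4·34^2 ≡ 26
34^9 = 34^8·34^1 ≡ 1  ← first divisor giving 1
The order is 9.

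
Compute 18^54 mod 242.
168

Repeated squaring. Binary of 54 = 110110.
18^1 ≡ 18 (mod 242); 18^2 ≡ 82 (mod 242); 18^4 ≡ 190 (mod 242); 18^8 ≡ 42 (mod 242); 18^16 ≡ 70 (mod 242); 18^32 ≡ 60 (mod 242)
18^54 = 18^2 × 18^4 × 18^16 × 18^32 ≡ 168 (mod 242)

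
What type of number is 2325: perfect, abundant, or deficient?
deficient

Proper divisors of 2325: sum = 1 + 3 + 5 + 15 + 25 + 31 + 75 + 93 + 155 + 465 + 775 = 1643
Since 1643 < 2325, 2325 is deficient.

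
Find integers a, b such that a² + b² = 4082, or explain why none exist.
19² + 61² (a=19, b=61)

Factorization: 4082 = 2 × 13 × 157
By Fermat: n is sum of two squares iff every prime p ≡ 3 (mod 4) appears to even power.
All primes ≡ 3 (mod 4) appear to even power.
Search a = 0, 1, 2, … for 4082 - a² a perfect square: first hit at a = 19: 4082 - 361 = 3721 = 61².
4082 = 19² + 61² = 361 + 3721 ✓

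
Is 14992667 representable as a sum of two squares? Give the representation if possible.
Not possible

Factorization: 14992667 = 59^3 × 73
By Fermat: n is sum of two squares iff every prime p ≡ 3 (mod 4) appears to even power.
Prime(s) ≡ 3 (mod 4) with odd exponent: [(59, 3)]
Therefore 14992667 cannot be expressed as a² + b².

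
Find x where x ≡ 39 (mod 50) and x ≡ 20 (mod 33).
1439

Using Chinese Remainder Theorem:
M = 50 × 33 = 1650
M1 = 33, M2 = 50
y1 = 33^(-1) mod 50 = 47
y2 = 50^(-1) mod 33 = 2
x = (39×33×47 + 20×50×2) mod 1650 = 1439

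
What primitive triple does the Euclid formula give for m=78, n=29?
(5243, 4524, 6925)

Euclid's formula: a = m² - n², b = 2mn, c = m² + n²
m = 78, n = 29
a = 78² - 29² = 6084 - 841 = 5243
b = 2 × 78 × 29 = 4524
c = 78² + 29² = 6084 + 841 = 6925
Verification: 5243² + 4524² = 27489049 + 20466576 = 47955625 = 6925² ✓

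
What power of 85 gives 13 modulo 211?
114

Baby-step giant-step with step n = ⌈√211⌉ = 15.
Baby steps 85^j mod 211 (j:value) for j=0..14: 0:1, 1:85, 2:51, 3:115, 4:69, 5:168, 6:143, 7:128, 8:119, 9:198, 10:161, 11:181, 12:193, 13:158, 14:137.
Giant-step multiplier: 85^(-15) ≡ 85^(210-15) = 85^195 ≡ 153 (mod 211).
Giant steps γ_i = 13·153^i mod 211: γ_0=13, γ_1=90, γ_2=55, γ_3=186, γ_4=184, γ_5=89, γ_6=113, γ_7=198 (in table at j=9).
x = i·n + j = 7·15 + 9 = 114.
Check: 85^114 ≡ 13 (mod 211).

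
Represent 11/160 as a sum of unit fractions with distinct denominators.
1/15 + 1/480

Greedy algorithm:
11/160: ceiling(160/11) = 15, use 1/15
1/480: ceiling(480/1) = 480, use 1/480
Result: 11/160 = 1/15 + 1/480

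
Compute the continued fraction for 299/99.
[3; 49, 2]

Euclidean algorithm steps:
299 = 3 × 99 + 2
99 = 49 × 2 + 1
2 = 2 × 1 + 0
Continued fraction: [3; 49, 2]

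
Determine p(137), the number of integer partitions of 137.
11097645016

p(n) counts ways to write n as a sum of positive integers (order ignored).
Euler's pentagonal recurrence: p(k) = p(k-1) + p(k-2) - p(k-5) - p(k-7) + p(k-12) + p(k-15) - ... (offsets j(3j∓1)/2, signs ++--, p(0)=1, p(<0)=0).
DP table for k = 0..136: p(0)=1, p(1)=1, p(2)=2, p(3)=3, p(4)=5, p(5)=7, p(6)=11, p(7)=15, p(8)=22, p(9)=30, p(10)=42, p(11)=56, p(12)=77, p(13)=101, p(14)=135, p(15)=176, p(16)=231, p(17)=297, p(18)=385, p(19)=490, p(20)=627, p(21)=792, p(22)=1002, p(23)=1255, p(24)=1575, p(25)=1958, p(26)=2436, p(27)=3010, p(28)=3718, p(29)=4565, p(30)=5604, p(31)=6842, p(32)=8349, p(33)=10143, p(34)=12310, p(35)=14883, p(36)=17977, p(37)=21637, p(38)=26015, p(39)=31185, p(40)=37338, p(41)=44583, p(42)=53174, p(43)=63261, p(44)=75175, p(45)=89134, p(46)=105558, p(47)=124754, p(48)=147273, p(49)=173525, p(50)=204226, p(51)=239943, p(52)=281589, p(53)=329931, p(54)=386155, p(55)=451276, p(56)=526823, p(57)=614154, p(58)=715220, p(59)=831820, p(60)=966467, p(61)=1121505, p(62)=1300156, p(63)=1505499, p(64)=1741630, p(65)=2012558, p(66)=2323520, p(67)=2679689, p(68)=3087735, p(69)=3554345, p(70)=4087968, p(71)=4697205, p(72)=5392783, p(73)=6185689, p(74)=7089500, p(75)=8118264, p(76)=9289091, p(77)=10619863, p(78)=12132164, p(79)=13848650, p(80)=15796476, p(81)=18004327, p(82)=20506255, p(83)=23338469, p(84)=26543660, p(85)=30167357, p(86)=34262962, p(87)=38887673, p(88)=44108109, p(89)=49995925, p(90)=56634173, p(91)=64112359, p(92)=72533807, p(93)=82010177, p(94)=92669720, p(95)=104651419, p(96)=118114304, p(97)=133230930, p(98)=150198136, p(99)=169229875, p(100)=190569292, p(101)=214481126, p(102)=241265379, p(103)=271248950, p(104)=304801365, p(105)=342325709, p(106)=384276336, p(107)=431149389, p(108)=483502844, p(109)=541946240, p(110)=607163746, p(111)=679903203, p(112)=761002156, p(113)=851376628, p(114)=952050665, p(115)=1064144451, p(116)=1188908248, p(117)=1327710076, p(118)=1482074143, p(119)=1653668665, p(120)=1844349560, p(121)=2056148051, p(122)=2291320912, p(123)=2552338241, p(124)=2841940500, p(125)=3163127352, p(126)=3519222692, p(127)=3913864295, p(128)=4351078600, p(129)=4835271870, p(130)=5371315400, p(131)=5964539504, p(132)=6620830889, p(133)=7346629512, p(134)=8149040695, p(135)=9035836076, p(136)=10015581680.
Final step: p(137) = p(136) + p(135) - p(132) - p(130) + p(125) + p(122) - p(115) - p(111) + p(102) + p(97) - p(86) - p(80) + p(67) + p(60) - p(45) - p(37) + p(20) + p(11)
= 10015581680 + 9035836076 - 6620830889 - 5371315400 + 3163127352 + 2291320912 - 1064144451 - 679903203 + 241265379 + 133230930 - 34262962 - 15796476 + 2679689 + 966467 - 89134 - 21637 + 627 + 56
= 11097645016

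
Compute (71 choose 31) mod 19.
7

Using Lucas' theorem:
Write n=71 and k=31 in base 19:
n in base 19: [3, 14]
k in base 19: [1, 12]
C(71,31) mod 19 = ∏ C(n_i, k_i) mod 19
Digit binomials (mod 19): C(3,1) = 3; C(14,12) = 91 ≡ 15
Product: 3 × 15 = 45 ≡ 7 (mod 19)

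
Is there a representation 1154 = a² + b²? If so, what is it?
23² + 25² (a=23, b=25)

Factorization: 1154 = 2 × 577
By Fermat: n is sum of two squares iff every prime p ≡ 3 (mod 4) appears to even power.
All primes ≡ 3 (mod 4) appear to even power.
Search a = 0, 1, 2, … for 1154 - a² a perfect square: first hit at a = 23: 1154 - 529 = 625 = 25².
1154 = 23² + 25² = 529 + 625 ✓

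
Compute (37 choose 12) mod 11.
1

Using Lucas' theorem:
Write n=37 and k=12 in base 11:
n in base 11: [3, 4]
k in base 11: [1, 1]
C(37,12) mod 11 = ∏ C(n_i, k_i) mod 11
Digit binomials (mod 11): C(3,1) = 3; C(4,1) = 4
Product: 3 × 4 = 12 ≡ 1 (mod 11)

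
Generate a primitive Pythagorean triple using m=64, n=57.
(847, 7296, 7345)

Euclid's formula: a = m² - n², b = 2mn, c = m² + n²
m = 64, n = 57
a = 64² - 57² = 4096 - 3249 = 847
b = 2 × 64 × 57 = 7296
c = 64² + 57² = 4096 + 3249 = 7345
Verification: 847² + 7296² = 717409 + 53231616 = 53949025 = 7345² ✓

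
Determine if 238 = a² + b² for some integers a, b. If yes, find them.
Not possible

Factorization: 238 = 2 × 7 × 17
By Fermat: n is sum of two squares iff every prime p ≡ 3 (mod 4) appears to even power.
Prime(s) ≡ 3 (mod 4) with odd exponent: [(7, 1)]
Therefore 238 cannot be expressed as a² + b².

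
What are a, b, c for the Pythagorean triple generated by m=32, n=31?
(63, 1984, 1985)

Euclid's formula: a = m² - n², b = 2mn, c = m² + n²
m = 32, n = 31
a = 32² - 31² = 1024 - 961 = 63
b = 2 × 32 × 31 = 1984
c = 32² + 31² = 1024 + 961 = 1985
Verification: 63² + 1984² = 3969 + 3936256 = 3940225 = 1985² ✓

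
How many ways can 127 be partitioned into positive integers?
3913864295

p(n) counts ways to write n as a sum of positive integers (order ignored).
Euler's pentagonal recurrence: p(k) = p(k-1) + p(k-2) - p(k-5) - p(k-7) + p(k-12) + p(k-15) - ... (offsets j(3j∓1)/2, signs ++--, p(0)=1, p(<0)=0).
DP table for k = 0..126: p(0)=1, p(1)=1, p(2)=2, p(3)=3, p(4)=5, p(5)=7, p(6)=11, p(7)=15, p(8)=22, p(9)=30, p(10)=42, p(11)=56, p(12)=77, p(13)=101, p(14)=135, p(15)=176, p(16)=231, p(17)=297, p(18)=385, p(19)=490, p(20)=627, p(21)=792, p(22)=1002, p(23)=1255, p(24)=1575, p(25)=1958, p(26)=2436, p(27)=3010, p(28)=3718, p(29)=4565, p(30)=5604, p(31)=6842, p(32)=8349, p(33)=10143, p(34)=12310, p(35)=14883, p(36)=17977, p(37)=21637, p(38)=26015, p(39)=31185, p(40)=37338, p(41)=44583, p(42)=53174, p(43)=63261, p(44)=75175, p(45)=89134, p(46)=105558, p(47)=124754, p(48)=147273, p(49)=173525, p(50)=204226, p(51)=239943, p(52)=281589, p(53)=329931, p(54)=386155, p(55)=451276, p(56)=526823, p(57)=614154, p(58)=715220, p(59)=831820, p(60)=966467, p(61)=1121505, p(62)=1300156, p(63)=1505499, p(64)=1741630, p(65)=2012558, p(66)=2323520, p(67)=2679689, p(68)=3087735, p(69)=3554345, p(70)=4087968, p(71)=4697205, p(72)=5392783, p(73)=6185689, p(74)=7089500, p(75)=8118264, p(76)=9289091, p(77)=10619863, p(78)=12132164, p(79)=13848650, p(80)=15796476, p(81)=18004327, p(82)=20506255, p(83)=23338469, p(84)=26543660, p(85)=30167357, p(86)=34262962, p(87)=38887673, p(88)=44108109, p(89)=49995925, p(90)=56634173, p(91)=64112359, p(92)=72533807, p(93)=82010177, p(94)=92669720, p(95)=104651419, p(96)=118114304, p(97)=133230930, p(98)=150198136, p(99)=169229875, p(100)=190569292, p(101)=214481126, p(102)=241265379, p(103)=271248950, p(104)=304801365, p(105)=342325709, p(106)=384276336, p(107)=431149389, p(108)=483502844, p(109)=541946240, p(110)=607163746, p(111)=679903203, p(112)=761002156, p(113)=851376628, p(114)=952050665, p(115)=1064144451, p(116)=1188908248, p(117)=1327710076, p(118)=1482074143, p(119)=1653668665, p(120)=1844349560, p(121)=2056148051, p(122)=2291320912, p(123)=2552338241, p(124)=2841940500, p(125)=3163127352, p(126)=3519222692.
Final step: p(127) = p(126) + p(125) - p(122) - p(120) + p(115) + p(112) - p(105) - p(101) + p(92) + p(87) - p(76) - p(70) + p(57) + p(50) - p(35) - p(27) + p(10) + p(1)
= 3519222692 + 3163127352 - 2291320912 - 1844349560 + 1064144451 + 761002156 - 342325709 - 214481126 + 72533807 + 38887673 - 9289091 - 4087968 + 614154 + 204226 - 14883 - 3010 + 42 + 1
= 3913864295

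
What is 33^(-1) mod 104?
41

gcd(33, 104) = 1, so the inverse exists.
Extended Euclidean algorithm on (104, 33):
104 = 3 × 33 + 5  ⟹  5 = (1)·104 + (-3)·33
33 = 6 × 5 + 3  ⟹  3 = (-6)·104 + (19)·33
5 = 1 × 3 + 2  ⟹  2 = (7)·104 + (-22)·33
3 = 1 × 2 + 1  ⟹  1 = (-13)·104 + (41)·33
So (41)·33 ≡ 1 (mod 104), i.e. 33^(-1) ≡ 41 (mod 104).
Check: 33 × 41 = 1353 ≡ 1 (mod 104)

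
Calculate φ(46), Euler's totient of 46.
22

46 = 2 × 23
φ(n) = n × ∏(1 - 1/p) for each prime p dividing n
φ(46) = 46 × (1 - 1/2) × (1 - 1/23) = 22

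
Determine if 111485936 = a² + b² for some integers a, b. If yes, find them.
Not possible

Factorization: 111485936 = 2^4 × 191^3
By Fermat: n is sum of two squares iff every prime p ≡ 3 (mod 4) appears to even power.
Prime(s) ≡ 3 (mod 4) with odd exponent: [(191, 3)]
Therefore 111485936 cannot be expressed as a² + b².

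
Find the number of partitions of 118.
1482074143

p(n) counts ways to write n as a sum of positive integers (order ignored).
Euler's pentagonal recurrence: p(k) = p(k-1) + p(k-2) - p(k-5) - p(k-7) + p(k-12) + p(k-15) - ... (offsets j(3j∓1)/2, signs ++--, p(0)=1, p(<0)=0).
DP table for k = 0..117: p(0)=1, p(1)=1, p(2)=2, p(3)=3, p(4)=5, p(5)=7, p(6)=11, p(7)=15, p(8)=22, p(9)=30, p(10)=42, p(11)=56, p(12)=77, p(13)=101, p(14)=135, p(15)=176, p(16)=231, p(17)=297, p(18)=385, p(19)=490, p(20)=627, p(21)=792, p(22)=1002, p(23)=1255, p(24)=1575, p(25)=1958, p(26)=2436, p(27)=3010, p(28)=3718, p(29)=4565, p(30)=5604, p(31)=6842, p(32)=8349, p(33)=10143, p(34)=12310, p(35)=14883, p(36)=17977, p(37)=21637, p(38)=26015, p(39)=31185, p(40)=37338, p(41)=44583, p(42)=53174, p(43)=63261, p(44)=75175, p(45)=89134, p(46)=105558, p(47)=124754, p(48)=147273, p(49)=173525, p(50)=204226, p(51)=239943, p(52)=281589, p(53)=329931, p(54)=386155, p(55)=451276, p(56)=526823, p(57)=614154, p(58)=715220, p(59)=831820, p(60)=966467, p(61)=1121505, p(62)=1300156, p(63)=1505499, p(64)=1741630, p(65)=2012558, p(66)=2323520, p(67)=2679689, p(68)=3087735, p(69)=3554345, p(70)=4087968, p(71)=4697205, p(72)=5392783, p(73)=6185689, p(74)=7089500, p(75)=8118264, p(76)=9289091, p(77)=10619863, p(78)=12132164, p(79)=13848650, p(80)=15796476, p(81)=18004327, p(82)=20506255, p(83)=23338469, p(84)=26543660, p(85)=30167357, p(86)=34262962, p(87)=38887673, p(88)=44108109, p(89)=49995925, p(90)=56634173, p(91)=64112359, p(92)=72533807, p(93)=82010177, p(94)=92669720, p(95)=104651419, p(96)=118114304, p(97)=133230930, p(98)=150198136, p(99)=169229875, p(100)=190569292, p(101)=214481126, p(102)=241265379, p(103)=271248950, p(104)=304801365, p(105)=342325709, p(106)=384276336, p(107)=431149389, p(108)=483502844, p(109)=541946240, p(110)=607163746, p(111)=679903203, p(112)=761002156, p(113)=851376628, p(114)=952050665, p(115)=1064144451, p(116)=1188908248, p(117)=1327710076.
Final step: p(118) = p(117) + p(116) - p(113) - p(111) + p(106) + p(103) - p(96) - p(92) + p(83) + p(78) - p(67) - p(61) + p(48) + p(41) - p(26) - p(18) + p(1)
= 1327710076 + 1188908248 - 851376628 - 679903203 + 384276336 + 271248950 - 118114304 - 72533807 + 23338469 + 12132164 - 2679689 - 1121505 + 147273 + 44583 - 2436 - 385 + 1
= 1482074143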